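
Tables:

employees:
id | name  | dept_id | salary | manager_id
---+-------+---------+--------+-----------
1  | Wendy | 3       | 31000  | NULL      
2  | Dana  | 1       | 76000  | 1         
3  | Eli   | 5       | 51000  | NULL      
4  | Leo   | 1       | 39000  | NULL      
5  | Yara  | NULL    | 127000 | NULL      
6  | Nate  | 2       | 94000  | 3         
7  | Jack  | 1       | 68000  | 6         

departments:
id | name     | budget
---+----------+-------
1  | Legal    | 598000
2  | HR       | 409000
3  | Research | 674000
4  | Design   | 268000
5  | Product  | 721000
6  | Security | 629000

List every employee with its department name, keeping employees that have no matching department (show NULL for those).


LEFT JOIN keeps every row from employees (the left table); where dept_id has no match in departments, the department columns become NULL. Walk through each employee:
  - employee 1 (Wendy): dept_id=3 -> matches Research
  - employee 2 (Dana): dept_id=1 -> matches Legal
  - employee 3 (Eli): dept_id=5 -> matches Product
  - employee 4 (Leo): dept_id=1 -> matches Legal
  - employee 5 (Yara): dept_id=NULL, no match -> kept with NULL
  - employee 6 (Nate): dept_id=2 -> matches HR
  - employee 7 (Jack): dept_id=1 -> matches Legal
All 7 rows appear; 1 has NULL department.

SQL:
SELECT a.name, b.name AS department
FROM employees a
LEFT JOIN departments b ON a.dept_id = b.id

Result:
name  | department
------+-----------
Wendy | Research  
Dana  | Legal     
Eli   | Product   
Leo   | Legal     
Yara  | NULL      
Nate  | HR        
Jack  | Legal     


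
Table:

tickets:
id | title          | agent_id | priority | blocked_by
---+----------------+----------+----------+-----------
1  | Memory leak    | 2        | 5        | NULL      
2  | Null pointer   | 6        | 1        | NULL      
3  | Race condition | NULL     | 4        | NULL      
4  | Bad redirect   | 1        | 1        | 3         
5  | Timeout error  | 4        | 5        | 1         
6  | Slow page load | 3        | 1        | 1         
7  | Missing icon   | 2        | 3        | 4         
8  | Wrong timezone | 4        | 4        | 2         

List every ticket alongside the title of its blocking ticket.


This is a self-join: tickets is joined to a second copy of itself, matching each row's blocked_by to another row's id. Use LEFT JOIN so rows with blocked_by=NULL are kept.
  - ticket 1 (Memory leak): blocked_by=NULL -> NULL
  - ticket 2 (Null pointer): blocked_by=NULL -> NULL
  - ticket 3 (Race condition): blocked_by=NULL -> NULL
  - ticket 4 (Bad redirect): blocked_by=3 -> Race condition
  - ticket 5 (Timeout error): blocked_by=1 -> Memory leak
  - ticket 6 (Slow page load): blocked_by=1 -> Memory leak
  - ticket 7 (Missing icon): blocked_by=4 -> Bad redirect
  - ticket 8 (Wrong timezone): blocked_by=2 -> Null pointer

SQL:
SELECT a.title AS item, b.title AS blocked_by
FROM tickets a
LEFT JOIN tickets b ON a.blocked_by = b.id

Result:
item           | blocked_by    
---------------+---------------
Memory leak    | NULL          
Null pointer   | NULL          
Race condition | NULL          
Bad redirect   | Race condition
Timeout error  | Memory leak   
Slow page load | Memory leak   
Missing icon   | Bad redirect  
Wrong timezone | Null pointer  


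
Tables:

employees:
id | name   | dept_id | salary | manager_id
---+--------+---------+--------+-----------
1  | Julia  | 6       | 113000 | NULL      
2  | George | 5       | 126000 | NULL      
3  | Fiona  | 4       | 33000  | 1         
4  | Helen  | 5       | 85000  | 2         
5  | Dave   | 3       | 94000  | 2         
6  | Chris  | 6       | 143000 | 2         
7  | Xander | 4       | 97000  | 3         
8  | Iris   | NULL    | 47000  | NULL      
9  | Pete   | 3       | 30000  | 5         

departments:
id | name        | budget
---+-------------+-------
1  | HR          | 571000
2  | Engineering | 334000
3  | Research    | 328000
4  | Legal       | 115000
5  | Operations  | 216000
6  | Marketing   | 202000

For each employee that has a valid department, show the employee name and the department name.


INNER JOIN keeps only employees rows whose dept_id matches an id in departments. Walk through each employee:
  - employee 1 (Julia): dept_id=6 -> matches Marketing
  - employee 2 (George): dept_id=5 -> matches Operations
  - employee 3 (Fiona): dept_id=4 -> matches Legal
  - employee 4 (Helen): dept_id=5 -> matches Operations
  - employee 5 (Dave): dept_id=3 -> matches Research
  - employee 6 (Chris): dept_id=6 -> matches Marketing
  - employee 7 (Xander): dept_id=4 -> matches Legal
  - employee 8 (Iris): dept_id=NULL, no match -> dropped
  - employee 9 (Pete): dept_id=3 -> matches Research
So 1 of 9 rows is dropped.

SQL:
SELECT a.name, b.name AS department
FROM employees a
INNER JOIN departments b ON a.dept_id = b.id

Result:
name   | department
-------+-----------
Julia  | Marketing 
George | Operations
Fiona  | Legal     
Helen  | Operations
Dave   | Research  
Chris  | Marketing 
Xander | Legal     
Pete   | Research  


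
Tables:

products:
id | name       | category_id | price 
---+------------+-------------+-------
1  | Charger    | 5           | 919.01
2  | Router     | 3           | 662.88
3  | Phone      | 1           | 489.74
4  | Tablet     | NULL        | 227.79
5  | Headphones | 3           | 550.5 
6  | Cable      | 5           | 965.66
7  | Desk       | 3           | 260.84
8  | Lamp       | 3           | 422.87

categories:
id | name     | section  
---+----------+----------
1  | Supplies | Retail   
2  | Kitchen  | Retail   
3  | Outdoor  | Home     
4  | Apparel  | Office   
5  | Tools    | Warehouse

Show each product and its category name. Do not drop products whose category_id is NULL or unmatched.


LEFT JOIN keeps every row from products (the left table); where category_id has no match in categories, the category columns become NULL. Walk through each product:
  - product 1 (Charger): category_id=5 -> matches Tools
  - product 2 (Router): category_id=3 -> matches Outdoor
  - product 3 (Phone): category_id=1 -> matches Supplies
  - product 4 (Tablet): category_id=NULL, no match -> kept with NULL
  - product 5 (Headphones): category_id=3 -> matches Outdoor
  - product 6 (Cable): category_id=5 -> matches Tools
  - product 7 (Desk): category_id=3 -> matches Outdoor
  - product 8 (Lamp): category_id=3 -> matches Outdoor
All 8 rows appear; 1 has NULL category.

SQL:
SELECT a.name, b.name AS category
FROM products a
LEFT JOIN categories b ON a.category_id = b.id

Result:
name       | category
-----------+---------
Charger    | Tools   
Router     | Outdoor 
Phone      | Supplies
Tablet     | NULL    
Headphones | Outdoor 
Cable      | Tools   
Desk       | Outdoor 
Lamp       | Outdoor 


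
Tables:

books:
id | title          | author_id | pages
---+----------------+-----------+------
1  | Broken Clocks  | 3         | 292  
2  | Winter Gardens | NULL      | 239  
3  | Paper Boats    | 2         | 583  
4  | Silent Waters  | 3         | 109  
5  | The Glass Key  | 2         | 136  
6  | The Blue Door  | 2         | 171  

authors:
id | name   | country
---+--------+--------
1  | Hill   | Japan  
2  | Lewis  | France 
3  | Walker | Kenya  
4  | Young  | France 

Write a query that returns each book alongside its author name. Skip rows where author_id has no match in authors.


INNER JOIN keeps only books rows whose author_id matches an id in authors. Walk through each book:
  - book 1 (Broken Clocks): author_id=3 -> matches Walker
  - book 2 (Winter Gardens): author_id=NULL, no match -> dropped
  - book 3 (Paper Boats): author_id=2 -> matches Lewis
  - book 4 (Silent Waters): author_id=3 -> matches Walker
  - book 5 (The Glass Key): author_id=2 -> matches Lewis
  - book 6 (The Blue Door): author_id=2 -> matches Lewis
So 1 of 6 rows is dropped.

SQL:
SELECT a.title, b.name AS author
FROM books a
INNER JOIN authors b ON a.author_id = b.id

Result:
title         | author
--------------+-------
Broken Clocks | Walker
Paper Boats   | Lewis 
Silent Waters | Walker
The Glass Key | Lewis 
The Blue Door | Lewis 


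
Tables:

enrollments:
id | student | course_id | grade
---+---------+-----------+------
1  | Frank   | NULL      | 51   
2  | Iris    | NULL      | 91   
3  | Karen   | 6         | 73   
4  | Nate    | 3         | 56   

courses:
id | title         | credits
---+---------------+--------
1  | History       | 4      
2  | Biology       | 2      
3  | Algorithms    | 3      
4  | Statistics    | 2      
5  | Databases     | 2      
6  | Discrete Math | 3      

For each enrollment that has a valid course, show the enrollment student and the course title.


INNER JOIN keeps only enrollments rows whose course_id matches an id in courses. Walk through each enrollment:
  - enrollment 1 (Frank): course_id=NULL, no match -> dropped
  - enrollment 2 (Iris): course_id=NULL, no match -> dropped
  - enrollment 3 (Karen): course_id=6 -> matches Discrete Math
  - enrollment 4 (Nate): course_id=3 -> matches Algorithms
So 2 of 4 rows are dropped.

SQL:
SELECT a.student, b.title AS course
FROM enrollments a
INNER JOIN courses b ON a.course_id = b.id

Result:
student | course       
--------+--------------
Karen   | Discrete Math
Nate    | Algorithms   


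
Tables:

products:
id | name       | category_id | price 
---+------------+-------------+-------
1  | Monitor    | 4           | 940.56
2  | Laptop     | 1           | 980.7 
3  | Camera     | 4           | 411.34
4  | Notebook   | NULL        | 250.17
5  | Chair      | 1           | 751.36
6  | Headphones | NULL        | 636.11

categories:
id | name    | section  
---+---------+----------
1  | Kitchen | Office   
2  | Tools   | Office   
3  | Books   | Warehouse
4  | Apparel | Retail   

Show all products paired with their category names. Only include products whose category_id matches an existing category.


INNER JOIN keeps only products rows whose category_id matches an id in categories. Walk through each product:
  - product 1 (Monitor): category_id=4 -> matches Apparel
  - product 2 (Laptop): category_id=1 -> matches Kitchen
  - product 3 (Camera): category_id=4 -> matches Apparel
  - product 4 (Notebook): category_id=NULL, no match -> dropped
  - product 5 (Chair): category_id=1 -> matches Kitchen
  - product 6 (Headphones): category_id=NULL, no match -> dropped
So 2 of 6 rows are dropped.

SQL:
SELECT a.name, b.name AS category
FROM products a
INNER JOIN categories b ON a.category_id = b.id

Result:
name    | category
--------+---------
Monitor | Apparel 
Laptop  | Kitchen 
Camera  | Apparel 
Chair   | Kitchen 


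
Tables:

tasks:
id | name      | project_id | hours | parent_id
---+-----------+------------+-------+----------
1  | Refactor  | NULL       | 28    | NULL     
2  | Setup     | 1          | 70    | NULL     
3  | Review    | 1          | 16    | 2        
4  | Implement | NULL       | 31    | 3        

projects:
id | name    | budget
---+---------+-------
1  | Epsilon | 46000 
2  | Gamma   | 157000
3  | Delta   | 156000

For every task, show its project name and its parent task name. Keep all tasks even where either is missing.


Two LEFT JOINs from the same base table tasks: one to projects via project_id, one to tasks itself via parent_id. Both are LEFT so every task is preserved.
Match against projects:
  - task 1 (Refactor): project_id=NULL, no match -> kept with NULL
  - task 2 (Setup): project_id=1 -> matches Epsilon
  - task 3 (Review): project_id=1 -> matches Epsilon
  - task 4 (Implement): project_id=NULL, no match -> kept with NULL
Match against tasks (self):
  - task 1 (Refactor): parent_id=NULL -> NULL
  - task 2 (Setup): parent_id=NULL -> NULL
  - task 3 (Review): parent_id=2 -> Setup
  - task 4 (Implement): parent_id=3 -> Review

SQL:
SELECT a.name, b.name AS project, c.name AS parent
FROM tasks a
LEFT JOIN projects b ON a.project_id = b.id
LEFT JOIN tasks c ON a.parent_id = c.id

Result:
name      | project | parent
----------+---------+-------
Refactor  | NULL    | NULL  
Setup     | Epsilon | NULL  
Review    | Epsilon | Setup 
Implement | NULL    | Review


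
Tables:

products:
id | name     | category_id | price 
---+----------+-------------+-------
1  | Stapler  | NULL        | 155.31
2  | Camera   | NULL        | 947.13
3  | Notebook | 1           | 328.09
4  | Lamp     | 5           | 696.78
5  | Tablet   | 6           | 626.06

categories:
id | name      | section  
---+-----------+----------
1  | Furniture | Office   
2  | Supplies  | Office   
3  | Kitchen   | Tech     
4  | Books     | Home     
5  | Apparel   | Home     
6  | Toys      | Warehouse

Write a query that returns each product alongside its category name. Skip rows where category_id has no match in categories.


INNER JOIN keeps only products rows whose category_id matches an id in categories. Walk through each product:
  - product 1 (Stapler): category_id=NULL, no match -> dropped
  - product 2 (Camera): category_id=NULL, no match -> dropped
  - product 3 (Notebook): category_id=1 -> matches Furniture
  - product 4 (Lamp): category_id=5 -> matches Apparel
  - product 5 (Tablet): category_id=6 -> matches Toys
So 2 of 5 rows are dropped.

SQL:
SELECT a.name, b.name AS category
FROM products a
INNER JOIN categories b ON a.category_id = b.id

Result:
name     | category 
---------+----------
Notebook | Furniture
Lamp     | Apparel  
Tablet   | Toys     


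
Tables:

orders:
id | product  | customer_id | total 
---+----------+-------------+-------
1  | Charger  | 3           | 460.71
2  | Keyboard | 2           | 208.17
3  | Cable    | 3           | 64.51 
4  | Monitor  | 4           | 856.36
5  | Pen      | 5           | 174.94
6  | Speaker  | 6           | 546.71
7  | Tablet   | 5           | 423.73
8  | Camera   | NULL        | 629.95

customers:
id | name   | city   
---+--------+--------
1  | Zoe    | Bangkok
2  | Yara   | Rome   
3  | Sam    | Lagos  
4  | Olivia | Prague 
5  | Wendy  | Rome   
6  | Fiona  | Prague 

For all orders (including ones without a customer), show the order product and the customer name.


LEFT JOIN keeps every row from orders (the left table); where customer_id has no match in customers, the customer columns become NULL. Walk through each order:
  - order 1 (Charger): customer_id=3 -> matches Sam
  - order 2 (Keyboard): customer_id=2 -> matches Yara
  - order 3 (Cable): customer_id=3 -> matches Sam
  - order 4 (Monitor): customer_id=4 -> matches Olivia
  - order 5 (Pen): customer_id=5 -> matches Wendy
  - order 6 (Speaker): customer_id=6 -> matches Fiona
  - order 7 (Tablet): customer_id=5 -> matches Wendy
  - order 8 (Camera): customer_id=NULL, no match -> kept with NULL
All 8 rows appear; 1 has NULL customer.

SQL:
SELECT a.product, b.name AS customer
FROM orders a
LEFT JOIN customers b ON a.customer_id = b.id

Result:
product  | customer
---------+---------
Charger  | Sam     
Keyboard | Yara    
Cable    | Sam     
Monitor  | Olivia  
Pen      | Wendy   
Speaker  | Fiona   
Tablet   | Wendy   
Camera   | NULL    


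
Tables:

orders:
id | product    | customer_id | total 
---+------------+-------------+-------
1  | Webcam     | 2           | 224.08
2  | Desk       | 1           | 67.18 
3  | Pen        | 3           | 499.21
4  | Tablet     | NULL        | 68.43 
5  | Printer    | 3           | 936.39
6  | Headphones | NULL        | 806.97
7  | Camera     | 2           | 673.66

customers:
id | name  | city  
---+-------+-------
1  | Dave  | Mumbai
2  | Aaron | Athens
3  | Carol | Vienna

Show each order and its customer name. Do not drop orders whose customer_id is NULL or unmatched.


LEFT JOIN keeps every row from orders (the left table); where customer_id has no match in customers, the customer columns become NULL. Walk through each order:
  - order 1 (Webcam): customer_id=2 -> matches Aaron
  - order 2 (Desk): customer_id=1 -> matches Dave
  - order 3 (Pen): customer_id=3 -> matches Carol
  - order 4 (Tablet): customer_id=NULL, no match -> kept with NULL
  - order 5 (Printer): customer_id=3 -> matches Carol
  - order 6 (Headphones): customer_id=NULL, no match -> kept with NULL
  - order 7 (Camera): customer_id=2 -> matches Aaron
All 7 rows appear; 2 have NULL customer.

SQL:
SELECT a.product, b.name AS customer
FROM orders a
LEFT JOIN customers b ON a.customer_id = b.id

Result:
product    | customer
-----------+---------
Webcam     | Aaron   
Desk       | Dave    
Pen        | Carol   
Tablet     | NULL    
Printer    | Carol   
Headphones | NULL    
Camera     | Aaron   


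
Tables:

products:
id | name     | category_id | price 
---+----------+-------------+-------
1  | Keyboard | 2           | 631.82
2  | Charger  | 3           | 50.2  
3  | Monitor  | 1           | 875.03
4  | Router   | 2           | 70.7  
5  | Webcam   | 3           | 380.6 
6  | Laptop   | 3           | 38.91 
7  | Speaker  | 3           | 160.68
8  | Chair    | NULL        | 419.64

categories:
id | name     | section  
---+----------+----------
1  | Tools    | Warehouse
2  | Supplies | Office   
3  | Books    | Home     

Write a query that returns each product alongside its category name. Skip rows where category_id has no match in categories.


INNER JOIN keeps only products rows whose category_id matches an id in categories. Walk through each product:
  - product 1 (Keyboard): category_id=2 -> matches Supplies
  - product 2 (Charger): category_id=3 -> matches Books
  - product 3 (Monitor): category_id=1 -> matches Tools
  - product 4 (Router): category_id=2 -> matches Supplies
  - product 5 (Webcam): category_id=3 -> matches Books
  - product 6 (Laptop): category_id=3 -> matches Books
  - product 7 (Speaker): category_id=3 -> matches Books
  - product 8 (Chair): category_id=NULL, no match -> dropped
So 1 of 8 rows is dropped.

SQL:
SELECT a.name, b.name AS category
FROM products a
INNER JOIN categories b ON a.category_id = b.id

Result:
name     | category
---------+---------
Keyboard | Supplies
Charger  | Books   
Monitor  | Tools   
Router   | Supplies
Webcam   | Books   
Laptop   | Books   
Speaker  | Books   


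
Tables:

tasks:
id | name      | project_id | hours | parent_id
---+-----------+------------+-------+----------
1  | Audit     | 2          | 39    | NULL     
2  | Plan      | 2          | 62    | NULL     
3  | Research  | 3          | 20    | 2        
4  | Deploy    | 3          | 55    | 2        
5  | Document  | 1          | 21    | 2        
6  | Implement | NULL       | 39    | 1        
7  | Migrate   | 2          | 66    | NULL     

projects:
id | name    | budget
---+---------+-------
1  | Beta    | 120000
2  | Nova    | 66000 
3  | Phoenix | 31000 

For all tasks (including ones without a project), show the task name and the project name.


LEFT JOIN keeps every row from tasks (the left table); where project_id has no match in projects, the project columns become NULL. Walk through each task:
  - task 1 (Audit): project_id=2 -> matches Nova
  - task 2 (Plan): project_id=2 -> matches Nova
  - task 3 (Research): project_id=3 -> matches Phoenix
  - task 4 (Deploy): project_id=3 -> matches Phoenix
  - task 5 (Document): project_id=1 -> matches Beta
  - task 6 (Implement): project_id=NULL, no match -> kept with NULL
  - task 7 (Migrate): project_id=2 -> matches Nova
All 7 rows appear; 1 has NULL project.

SQL:
SELECT a.name, b.name AS project
FROM tasks a
LEFT JOIN projects b ON a.project_id = b.id

Result:
name      | project
----------+--------
Audit     | Nova   
Plan      | Nova   
Research  | Phoenix
Deploy    | Phoenix
Document  | Beta   
Implement | NULL   
Migrate   | Nova   


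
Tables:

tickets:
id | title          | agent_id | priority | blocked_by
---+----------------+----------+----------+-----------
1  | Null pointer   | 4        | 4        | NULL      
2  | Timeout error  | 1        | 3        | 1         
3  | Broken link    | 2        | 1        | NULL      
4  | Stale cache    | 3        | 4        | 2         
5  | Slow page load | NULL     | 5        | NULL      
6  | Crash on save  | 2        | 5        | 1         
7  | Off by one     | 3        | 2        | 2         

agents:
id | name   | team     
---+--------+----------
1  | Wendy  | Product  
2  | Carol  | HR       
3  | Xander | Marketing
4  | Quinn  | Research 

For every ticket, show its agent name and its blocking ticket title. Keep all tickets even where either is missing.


Two LEFT JOINs from the same base table tickets: one to agents via agent_id, one to tickets itself via blocked_by. Both are LEFT so every ticket is preserved.
Match against agents:
  - ticket 1 (Null pointer): agent_id=4 -> matches Quinn
  - ticket 2 (Timeout error): agent_id=1 -> matches Wendy
  - ticket 3 (Broken link): agent_id=2 -> matches Carol
  - ticket 4 (Stale cache): agent_id=3 -> matches Xander
  - ticket 5 (Slow page load): agent_id=NULL, no match -> kept with NULL
  - ticket 6 (Crash on save): agent_id=2 -> matches Carol
  - ticket 7 (Off by one): agent_id=3 -> matches Xander
Match against tickets (self):
  - ticket 1 (Null pointer): blocked_by=NULL -> NULL
  - ticket 2 (Timeout error): blocked_by=1 -> Null pointer
  - ticket 3 (Broken link): blocked_by=NULL -> NULL
  - ticket 4 (Stale cache): blocked_by=2 -> Timeout error
  - ticket 5 (Slow page load): blocked_by=NULL -> NULL
  - ticket 6 (Crash on save): blocked_by=1 -> Null pointer
  - ticket 7 (Off by one): blocked_by=2 -> Timeout error

SQL:
SELECT a.title, b.name AS agent, c.title AS blocked_by
FROM tickets a
LEFT JOIN agents b ON a.agent_id = b.id
LEFT JOIN tickets c ON a.blocked_by = c.id

Result:
title          | agent  | blocked_by   
---------------+--------+--------------
Null pointer   | Quinn  | NULL         
Timeout error  | Wendy  | Null pointer 
Broken link    | Carol  | NULL         
Stale cache    | Xander | Timeout error
Slow page load | NULL   | NULL         
Crash on save  | Carol  | Null pointer 
Off by one     | Xander | Timeout error


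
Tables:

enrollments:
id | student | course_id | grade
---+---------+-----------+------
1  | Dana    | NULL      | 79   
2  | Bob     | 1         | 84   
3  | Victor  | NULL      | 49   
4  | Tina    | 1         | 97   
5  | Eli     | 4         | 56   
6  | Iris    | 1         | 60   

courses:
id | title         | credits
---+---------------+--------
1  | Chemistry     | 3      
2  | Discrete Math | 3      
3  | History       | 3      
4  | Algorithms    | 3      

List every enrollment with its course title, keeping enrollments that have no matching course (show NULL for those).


LEFT JOIN keeps every row from enrollments (the left table); where course_id has no match in courses, the course columns become NULL. Walk through each enrollment:
  - enrollment 1 (Dana): course_id=NULL, no match -> kept with NULL
  - enrollment 2 (Bob): course_id=1 -> matches Chemistry
  - enrollment 3 (Victor): course_id=NULL, no match -> kept with NULL
  - enrollment 4 (Tina): course_id=1 -> matches Chemistry
  - enrollment 5 (Eli): course_id=4 -> matches Algorithms
  - enrollment 6 (Iris): course_id=1 -> matches Chemistry
All 6 rows appear; 2 have NULL course.

SQL:
SELECT a.student, b.title AS course
FROM enrollments a
LEFT JOIN courses b ON a.course_id = b.id

Result:
student | course    
--------+-----------
Dana    | NULL      
Bob     | Chemistry 
Victor  | NULL      
Tina    | Chemistry 
Eli     | Algorithms
Iris    | Chemistry 


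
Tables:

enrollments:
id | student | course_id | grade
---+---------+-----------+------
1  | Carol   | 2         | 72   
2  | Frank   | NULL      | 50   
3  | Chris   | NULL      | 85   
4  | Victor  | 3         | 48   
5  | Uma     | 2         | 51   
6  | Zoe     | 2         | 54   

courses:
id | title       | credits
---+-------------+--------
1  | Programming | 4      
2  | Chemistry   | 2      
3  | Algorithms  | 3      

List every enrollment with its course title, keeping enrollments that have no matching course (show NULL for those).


LEFT JOIN keeps every row from enrollments (the left table); where course_id has no match in courses, the course columns become NULL. Walk through each enrollment:
  - enrollment 1 (Carol): course_id=2 -> matches Chemistry
  - enrollment 2 (Frank): course_id=NULL, no match -> kept with NULL
  - enrollment 3 (Chris): course_id=NULL, no match -> kept with NULL
  - enrollment 4 (Victor): course_id=3 -> matches Algorithms
  - enrollment 5 (Uma): course_id=2 -> matches Chemistry
  - enrollment 6 (Zoe): course_id=2 -> matches Chemistry
All 6 rows appear; 2 have NULL course.

SQL:
SELECT a.student, b.title AS course
FROM enrollments a
LEFT JOIN courses b ON a.course_id = b.id

Result:
student | course    
--------+-----------
Carol   | Chemistry 
Frank   | NULL      
Chris   | NULL      
Victor  | Algorithms
Uma     | Chemistry 
Zoe     | Chemistry 


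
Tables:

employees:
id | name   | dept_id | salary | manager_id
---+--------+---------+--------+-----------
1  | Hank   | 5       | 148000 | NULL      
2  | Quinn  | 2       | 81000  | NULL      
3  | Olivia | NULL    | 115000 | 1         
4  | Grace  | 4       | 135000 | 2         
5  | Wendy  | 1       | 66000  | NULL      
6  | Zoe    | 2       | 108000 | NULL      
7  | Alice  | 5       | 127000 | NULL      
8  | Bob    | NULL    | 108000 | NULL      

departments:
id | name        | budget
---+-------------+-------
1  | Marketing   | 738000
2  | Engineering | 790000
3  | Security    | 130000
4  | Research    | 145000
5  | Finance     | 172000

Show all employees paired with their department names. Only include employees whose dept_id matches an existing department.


INNER JOIN keeps only employees rows whose dept_id matches an id in departments. Walk through each employee:
  - employee 1 (Hank): dept_id=5 -> matches Finance
  - employee 2 (Quinn): dept_id=2 -> matches Engineering
  - employee 3 (Olivia): dept_id=NULL, no match -> dropped
  - employee 4 (Grace): dept_id=4 -> matches Research
  - employee 5 (Wendy): dept_id=1 -> matches Marketing
  - employee 6 (Zoe): dept_id=2 -> matches Engineering
  - employee 7 (Alice): dept_id=5 -> matches Finance
  - employee 8 (Bob): dept_id=NULL, no match -> dropped
So 2 of 8 rows are dropped.

SQL:
SELECT a.name, b.name AS department
FROM employees a
INNER JOIN departments b ON a.dept_id = b.id

Result:
name  | department 
------+------------
Hank  | Finance    
Quinn | Engineering
Grace | Research   
Wendy | Marketing  
Zoe   | Engineering
Alice | Finance    


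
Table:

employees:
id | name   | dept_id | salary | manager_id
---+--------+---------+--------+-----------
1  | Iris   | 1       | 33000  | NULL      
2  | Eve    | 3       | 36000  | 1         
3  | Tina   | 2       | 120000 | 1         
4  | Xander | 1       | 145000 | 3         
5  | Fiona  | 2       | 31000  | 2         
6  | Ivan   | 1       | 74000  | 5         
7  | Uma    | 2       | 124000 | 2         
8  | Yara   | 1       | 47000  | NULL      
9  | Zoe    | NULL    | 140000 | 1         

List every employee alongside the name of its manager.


This is a self-join: employees is joined to a second copy of itself, matching each row's manager_id to another row's id. Use LEFT JOIN so rows with manager_id=NULL are kept.
  - employee 1 (Iris): manager_id=NULL -> NULL
  - employee 2 (Eve): manager_id=1 -> Iris
  - employee 3 (Tina): manager_id=1 -> Iris
  - employee 4 (Xander): manager_id=3 -> Tina
  - employee 5 (Fiona): manager_id=2 -> Eve
  - employee 6 (Ivan): manager_id=5 -> Fiona
  - employee 7 (Uma): manager_id=2 -> Eve
  - employee 8 (Yara): manager_id=NULL -> NULL
  - employee 9 (Zoe): manager_id=1 -> Iris

SQL:
SELECT a.name AS item, b.name AS manager
FROM employees a
LEFT JOIN employees b ON a.manager_id = b.id

Result:
item   | manager
-------+--------
Iris   | NULL   
Eve    | Iris   
Tina   | Iris   
Xander | Tina   
Fiona  | Eve    
Ivan   | Fiona  
Uma    | Eve    
Yara   | NULL   
Zoe    | Iris   


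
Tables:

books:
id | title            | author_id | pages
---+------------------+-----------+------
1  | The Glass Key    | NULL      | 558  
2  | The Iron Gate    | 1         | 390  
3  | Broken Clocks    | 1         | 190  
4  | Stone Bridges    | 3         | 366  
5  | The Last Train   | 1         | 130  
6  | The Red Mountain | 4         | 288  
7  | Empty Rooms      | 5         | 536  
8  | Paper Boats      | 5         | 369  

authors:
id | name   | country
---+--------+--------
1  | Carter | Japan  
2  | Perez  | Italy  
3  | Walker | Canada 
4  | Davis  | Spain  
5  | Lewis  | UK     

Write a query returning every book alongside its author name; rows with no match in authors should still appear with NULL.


LEFT JOIN keeps every row from books (the left table); where author_id has no match in authors, the author columns become NULL. Walk through each book:
  - book 1 (The Glass Key): author_id=NULL, no match -> kept with NULL
  - book 2 (The Iron Gate): author_id=1 -> matches Carter
  - book 3 (Broken Clocks): author_id=1 -> matches Carter
  - book 4 (Stone Bridges): author_id=3 -> matches Walker
  - book 5 (The Last Train): author_id=1 -> matches Carter
  - book 6 (The Red Mountain): author_id=4 -> matches Davis
  - book 7 (Empty Rooms): author_id=5 -> matches Lewis
  - book 8 (Paper Boats): author_id=5 -> matches Lewis
All 8 rows appear; 1 has NULL author.

SQL:
SELECT a.title, b.name AS author
FROM books a
LEFT JOIN authors b ON a.author_id = b.id

Result:
title            | author
-----------------+-------
The Glass Key    | NULL  
The Iron Gate    | Carter
Broken Clocks    | Carter
Stone Bridges    | Walker
The Last Train   | Carter
The Red Mountain | Davis 
Empty Rooms      | Lewis 
Paper Boats      | Lewis 


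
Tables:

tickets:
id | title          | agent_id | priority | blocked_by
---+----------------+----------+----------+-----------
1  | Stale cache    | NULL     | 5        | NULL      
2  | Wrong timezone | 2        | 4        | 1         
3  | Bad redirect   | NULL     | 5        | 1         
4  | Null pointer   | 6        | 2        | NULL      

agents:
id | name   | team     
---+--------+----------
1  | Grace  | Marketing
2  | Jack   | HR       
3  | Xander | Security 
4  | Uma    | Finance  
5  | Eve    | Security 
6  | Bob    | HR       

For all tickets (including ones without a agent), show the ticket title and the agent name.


LEFT JOIN keeps every row from tickets (the left table); where agent_id has no match in agents, the agent columns become NULL. Walk through each ticket:
  - ticket 1 (Stale cache): agent_id=NULL, no match -> kept with NULL
  - ticket 2 (Wrong timezone): agent_id=2 -> matches Jack
  - ticket 3 (Bad redirect): agent_id=NULL, no match -> kept with NULL
  - ticket 4 (Null pointer): agent_id=6 -> matches Bob
All 4 rows appear; 2 have NULL agent.

SQL:
SELECT a.title, b.name AS agent
FROM tickets a
LEFT JOIN agents b ON a.agent_id = b.id

Result:
title          | agent
---------------+------
Stale cache    | NULL 
Wrong timezone | Jack 
Bad redirect   | NULL 
Null pointer   | Bob  


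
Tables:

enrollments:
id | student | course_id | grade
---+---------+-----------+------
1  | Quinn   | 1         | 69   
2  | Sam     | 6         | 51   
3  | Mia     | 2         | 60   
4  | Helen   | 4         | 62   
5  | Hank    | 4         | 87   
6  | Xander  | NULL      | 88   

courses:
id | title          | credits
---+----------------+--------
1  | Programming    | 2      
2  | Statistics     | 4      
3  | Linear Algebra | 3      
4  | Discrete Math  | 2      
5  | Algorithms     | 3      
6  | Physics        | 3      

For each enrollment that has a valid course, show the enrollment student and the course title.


INNER JOIN keeps only enrollments rows whose course_id matches an id in courses. Walk through each enrollment:
  - enrollment 1 (Quinn): course_id=1 -> matches Programming
  - enrollment 2 (Sam): course_id=6 -> matches Physics
  - enrollment 3 (Mia): course_id=2 -> matches Statistics
  - enrollment 4 (Helen): course_id=4 -> matches Discrete Math
  - enrollment 5 (Hank): course_id=4 -> matches Discrete Math
  - enrollment 6 (Xander): course_id=NULL, no match -> dropped
So 1 of 6 rows is dropped.

SQL:
SELECT a.student, b.title AS course
FROM enrollments a
INNER JOIN courses b ON a.course_id = b.id

Result:
student | course       
--------+--------------
Quinn   | Programming  
Sam     | Physics      
Mia     | Statistics   
Helen   | Discrete Math
Hank    | Discrete Math


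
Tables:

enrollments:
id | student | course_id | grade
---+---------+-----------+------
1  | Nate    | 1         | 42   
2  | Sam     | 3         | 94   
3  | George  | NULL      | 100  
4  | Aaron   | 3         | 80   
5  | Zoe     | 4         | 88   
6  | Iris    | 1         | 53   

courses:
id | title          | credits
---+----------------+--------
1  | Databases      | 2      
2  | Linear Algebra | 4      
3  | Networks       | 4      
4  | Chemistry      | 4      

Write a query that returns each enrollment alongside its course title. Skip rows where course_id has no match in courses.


INNER JOIN keeps only enrollments rows whose course_id matches an id in courses. Walk through each enrollment:
  - enrollment 1 (Nate): course_id=1 -> matches Databases
  - enrollment 2 (Sam): course_id=3 -> matches Networks
  - enrollment 3 (George): course_id=NULL, no match -> dropped
  - enrollment 4 (Aaron): course_id=3 -> matches Networks
  - enrollment 5 (Zoe): course_id=4 -> matches Chemistry
  - enrollment 6 (Iris): course_id=1 -> matches Databases
So 1 of 6 rows is dropped.

SQL:
SELECT a.student, b.title AS course
FROM enrollments a
INNER JOIN courses b ON a.course_id = b.id

Result:
student | course   
--------+----------
Nate    | Databases
Sam     | Networks 
Aaron   | Networks 
Zoe     | Chemistry
Iris    | Databases


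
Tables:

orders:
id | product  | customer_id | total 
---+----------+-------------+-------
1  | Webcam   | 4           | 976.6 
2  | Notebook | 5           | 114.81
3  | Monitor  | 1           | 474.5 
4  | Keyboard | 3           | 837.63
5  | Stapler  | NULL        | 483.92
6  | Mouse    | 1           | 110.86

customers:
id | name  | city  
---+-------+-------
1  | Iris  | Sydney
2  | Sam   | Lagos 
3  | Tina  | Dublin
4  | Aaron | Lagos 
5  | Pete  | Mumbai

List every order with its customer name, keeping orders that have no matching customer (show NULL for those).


LEFT JOIN keeps every row from orders (the left table); where customer_id has no match in customers, the customer columns become NULL. Walk through each order:
  - order 1 (Webcam): customer_id=4 -> matches Aaron
  - order 2 (Notebook): customer_id=5 -> matches Pete
  - order 3 (Monitor): customer_id=1 -> matches Iris
  - order 4 (Keyboard): customer_id=3 -> matches Tina
  - order 5 (Stapler): customer_id=NULL, no match -> kept with NULL
  - order 6 (Mouse): customer_id=1 -> matches Iris
All 6 rows appear; 1 has NULL customer.

SQL:
SELECT a.product, b.name AS customer
FROM orders a
LEFT JOIN customers b ON a.customer_id = b.id

Result:
product  | customer
---------+---------
Webcam   | Aaron   
Notebook | Pete    
Monitor  | Iris    
Keyboard | Tina    
Stapler  | NULL    
Mouse    | Iris    


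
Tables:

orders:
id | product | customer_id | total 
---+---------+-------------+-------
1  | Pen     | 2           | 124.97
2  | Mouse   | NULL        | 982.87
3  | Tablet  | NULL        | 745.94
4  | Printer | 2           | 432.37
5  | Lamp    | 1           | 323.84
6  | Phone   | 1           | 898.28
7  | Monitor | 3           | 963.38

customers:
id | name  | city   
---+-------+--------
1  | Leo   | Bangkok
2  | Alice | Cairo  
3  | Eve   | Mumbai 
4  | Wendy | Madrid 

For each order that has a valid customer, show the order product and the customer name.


INNER JOIN keeps only orders rows whose customer_id matches an id in customers. Walk through each order:
  - order 1 (Pen): customer_id=2 -> matches Alice
  - order 2 (Mouse): customer_id=NULL, no match -> dropped
  - order 3 (Tablet): customer_id=NULL, no match -> dropped
  - order 4 (Printer): customer_id=2 -> matches Alice
  - order 5 (Lamp): customer_id=1 -> matches Leo
  - order 6 (Phone): customer_id=1 -> matches Leo
  - order 7 (Monitor): customer_id=3 -> matches Eve
So 2 of 7 rows are dropped.

SQL:
SELECT a.product, b.name AS customer
FROM orders a
INNER JOIN customers b ON a.customer_id = b.id

Result:
product | customer
--------+---------
Pen     | Alice   
Printer | Alice   
Lamp    | Leo     
Phone   | Leo     
Monitor | Eve     


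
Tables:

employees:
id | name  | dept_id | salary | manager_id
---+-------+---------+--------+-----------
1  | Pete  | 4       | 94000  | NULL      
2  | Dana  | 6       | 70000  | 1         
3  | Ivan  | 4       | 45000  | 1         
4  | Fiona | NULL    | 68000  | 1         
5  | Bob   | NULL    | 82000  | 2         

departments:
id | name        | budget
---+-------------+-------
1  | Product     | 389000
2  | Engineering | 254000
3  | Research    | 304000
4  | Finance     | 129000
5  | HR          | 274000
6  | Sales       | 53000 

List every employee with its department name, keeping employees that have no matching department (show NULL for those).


LEFT JOIN keeps every row from employees (the left table); where dept_id has no match in departments, the department columns become NULL. Walk through each employee:
  - employee 1 (Pete): dept_id=4 -> matches Finance
  - employee 2 (Dana): dept_id=6 -> matches Sales
  - employee 3 (Ivan): dept_id=4 -> matches Finance
  - employee 4 (Fiona): dept_id=NULL, no match -> kept with NULL
  - employee 5 (Bob): dept_id=NULL, no match -> kept with NULL
All 5 rows appear; 2 have NULL department.

SQL:
SELECT a.name, b.name AS department
FROM employees a
LEFT JOIN departments b ON a.dept_id = b.id

Result:
name  | department
------+-----------
Pete  | Finance   
Dana  | Sales     
Ivan  | Finance   
Fiona | NULL      
Bob   | NULL      


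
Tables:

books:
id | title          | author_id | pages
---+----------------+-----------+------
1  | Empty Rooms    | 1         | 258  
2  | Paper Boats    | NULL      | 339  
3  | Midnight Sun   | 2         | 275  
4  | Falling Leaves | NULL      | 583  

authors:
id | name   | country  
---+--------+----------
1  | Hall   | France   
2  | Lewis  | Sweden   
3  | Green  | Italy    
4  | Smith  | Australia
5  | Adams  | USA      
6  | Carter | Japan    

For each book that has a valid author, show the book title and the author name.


INNER JOIN keeps only books rows whose author_id matches an id in authors. Walk through each book:
  - book 1 (Empty Rooms): author_id=1 -> matches Hall
  - book 2 (Paper Boats): author_id=NULL, no match -> dropped
  - book 3 (Midnight Sun): author_id=2 -> matches Lewis
  - book 4 (Falling Leaves): author_id=NULL, no match -> dropped
So 2 of 4 rows are dropped.

SQL:
SELECT a.title, b.name AS author
FROM books a
INNER JOIN authors b ON a.author_id = b.id

Result:
title        | author
-------------+-------
Empty Rooms  | Hall  
Midnight Sun | Lewis 


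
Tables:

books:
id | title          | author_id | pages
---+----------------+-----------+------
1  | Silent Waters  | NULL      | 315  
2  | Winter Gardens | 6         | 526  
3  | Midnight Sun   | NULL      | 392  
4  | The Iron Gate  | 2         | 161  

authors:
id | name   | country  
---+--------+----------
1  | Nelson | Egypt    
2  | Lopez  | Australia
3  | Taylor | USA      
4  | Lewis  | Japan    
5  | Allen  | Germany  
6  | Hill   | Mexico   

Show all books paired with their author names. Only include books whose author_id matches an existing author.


INNER JOIN keeps only books rows whose author_id matches an id in authors. Walk through each book:
  - book 1 (Silent Waters): author_id=NULL, no match -> dropped
  - book 2 (Winter Gardens): author_id=6 -> matches Hill
  - book 3 (Midnight Sun): author_id=NULL, no match -> dropped
  - book 4 (The Iron Gate): author_id=2 -> matches Lopez
So 2 of 4 rows are dropped.

SQL:
SELECT a.title, b.name AS author
FROM books a
INNER JOIN authors b ON a.author_id = b.id

Result:
title          | author
---------------+-------
Winter Gardens | Hill  
The Iron Gate  | Lopez 


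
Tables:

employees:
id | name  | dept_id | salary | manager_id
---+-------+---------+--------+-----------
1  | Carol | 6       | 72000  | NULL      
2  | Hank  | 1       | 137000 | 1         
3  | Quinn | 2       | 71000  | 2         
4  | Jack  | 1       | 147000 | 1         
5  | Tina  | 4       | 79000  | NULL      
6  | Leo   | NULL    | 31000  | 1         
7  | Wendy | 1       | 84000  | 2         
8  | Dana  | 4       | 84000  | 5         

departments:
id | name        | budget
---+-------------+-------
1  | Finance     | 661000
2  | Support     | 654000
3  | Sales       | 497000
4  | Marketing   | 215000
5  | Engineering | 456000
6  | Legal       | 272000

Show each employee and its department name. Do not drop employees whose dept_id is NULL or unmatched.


LEFT JOIN keeps every row from employees (the left table); where dept_id has no match in departments, the department columns become NULL. Walk through each employee:
  - employee 1 (Carol): dept_id=6 -> matches Legal
  - employee 2 (Hank): dept_id=1 -> matches Finance
  - employee 3 (Quinn): dept_id=2 -> matches Support
  - employee 4 (Jack): dept_id=1 -> matches Finance
  - employee 5 (Tina): dept_id=4 -> matches Marketing
  - employee 6 (Leo): dept_id=NULL, no match -> kept with NULL
  - employee 7 (Wendy): dept_id=1 -> matches Finance
  - employee 8 (Dana): dept_id=4 -> matches Marketing
All 8 rows appear; 1 has NULL department.

SQL:
SELECT a.name, b.name AS department
FROM employees a
LEFT JOIN departments b ON a.dept_id = b.id

Result:
name  | department
------+-----------
Carol | Legal     
Hank  | Finance   
Quinn | Support   
Jack  | Finance   
Tina  | Marketing 
Leo   | NULL      
Wendy | Finance   
Dana  | Marketing 
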